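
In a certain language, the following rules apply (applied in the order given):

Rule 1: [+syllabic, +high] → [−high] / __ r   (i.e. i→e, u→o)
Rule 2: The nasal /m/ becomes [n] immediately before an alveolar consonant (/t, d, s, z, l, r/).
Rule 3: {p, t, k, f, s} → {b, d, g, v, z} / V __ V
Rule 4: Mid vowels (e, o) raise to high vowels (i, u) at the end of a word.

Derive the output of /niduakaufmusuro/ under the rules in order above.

Rule 1 (pre-rhotic lowering): /u/ is a high vowel immediately before /r/, so it lowers to [o]. /niduakaufmusuro/ → niduakaufmusoro.
Rule 2 (nasal place assimilation): no segment meets the environment; /niduakaufmusoro/ is unchanged.
Rule 3 (intervocalic voicing): /k/ is a voiceless obstruent between vowels /a/ and /a/, so it voices to [g]. /s/ is a voiceless obstruent between vowels /u/ and /o/, so it voices to [z]. /niduakaufmusoro/ → niduagaufmuzoro.
Rule 4 (final vowel raising): /o/ is a mid vowel in word-final position, so it raises to [u]. /niduagaufmuzoro/ → niduagaufmuzoru.

niduagaufmuzoru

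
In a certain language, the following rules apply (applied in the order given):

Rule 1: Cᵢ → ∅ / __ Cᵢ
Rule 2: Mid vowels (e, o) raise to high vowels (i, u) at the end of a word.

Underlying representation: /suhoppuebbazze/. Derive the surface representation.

Rule 1 (degemination): /pp/ is a geminate; the first /p/ deletes. /bb/ is a geminate; the first /b/ deletes. /zz/ is a geminate; the first /z/ deletes. /suhoppuebbazze/ → suhopuebaze.
Rule 2 (final vowel raising): /e/ is a mid vowel in word-final position, so it raises to [i]. /suhopuebaze/ → suhopuebazi.

suhopuebazi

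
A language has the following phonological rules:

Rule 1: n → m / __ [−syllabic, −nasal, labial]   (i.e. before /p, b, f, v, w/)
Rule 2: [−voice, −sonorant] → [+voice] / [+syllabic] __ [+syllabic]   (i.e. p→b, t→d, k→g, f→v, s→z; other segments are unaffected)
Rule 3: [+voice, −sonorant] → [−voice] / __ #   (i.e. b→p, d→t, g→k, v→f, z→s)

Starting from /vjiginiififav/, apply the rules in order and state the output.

vjiginiivivaf

Rule 1 (nasal place assimilation): no segment meets the environment; /vjiginiififav/ is unchanged.
Rule 2 (intervocalic voicing): /f/ is a voiceless obstruent between vowels /i/ and /i/, so it voices to [v]. /f/ is a voiceless obstruent between vowels /i/ and /a/, so it voices to [v]. /vjiginiififav/ → vjiginiivivav.
Rule 3 (final devoicing): /v/ is a voiced obstruent in word-final position, so it devoices to [f]. /vjiginiivivav/ → vjiginiivivaf.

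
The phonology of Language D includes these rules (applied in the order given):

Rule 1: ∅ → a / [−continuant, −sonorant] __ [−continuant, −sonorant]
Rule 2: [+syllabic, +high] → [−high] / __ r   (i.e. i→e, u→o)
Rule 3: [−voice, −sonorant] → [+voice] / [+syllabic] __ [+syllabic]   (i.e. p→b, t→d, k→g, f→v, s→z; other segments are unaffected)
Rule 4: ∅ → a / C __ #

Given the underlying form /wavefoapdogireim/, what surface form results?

Rule 1 (stop-cluster a-epenthesis): /p/ and /d/ form a stop–stop cluster, so [a] is inserted between them. /wavefoapdogireim/ → wavefoapadogireim.
Rule 2 (pre-rhotic lowering): /i/ is a high vowel immediately before /r/, so it lowers to [e]. /wavefoapadogireim/ → wavefoapadogereim.
Rule 3 (intervocalic voicing): /f/ is a voiceless obstruent between vowels /e/ and /o/, so it voices to [v]. /p/ is a voiceless obstruent between vowels /a/ and /a/, so it voices to [b]. /wavefoapadogereim/ → wavevoabadogereim.
Rule 4 (final a-epenthesis): the form ends in the consonant /m/, so [a] is inserted word-finally. /wavevoabadogereim/ → wavevoabadogereima.

wavevoabadogereima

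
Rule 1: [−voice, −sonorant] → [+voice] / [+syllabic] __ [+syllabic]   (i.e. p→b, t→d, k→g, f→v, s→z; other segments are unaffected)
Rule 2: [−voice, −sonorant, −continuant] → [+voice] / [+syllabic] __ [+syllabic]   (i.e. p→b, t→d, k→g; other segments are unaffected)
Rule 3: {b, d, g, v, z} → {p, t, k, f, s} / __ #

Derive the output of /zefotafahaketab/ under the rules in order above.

Rule 1 (intervocalic voicing): /f/ is a voiceless obstruent between vowels /e/ and /o/, so it voices to [v]. /t/ is a voiceless obstruent between vowels /o/ and /a/, so it voices to [d]. /f/ is a voiceless obstruent between vowels /a/ and /a/, so it voices to [v]. /k/ is a voiceless obstruent between vowels /a/ and /e/, so it voices to [g]. /t/ is a voiceless obstruent between vowels /e/ and /a/, so it voices to [d]. /zefotafahaketab/ → zevodavahagedab.
Rule 2 (intervocalic voicing): no segment meets the environment; /zevodavahagedab/ is unchanged.
Rule 3 (final devoicing): /b/ is a voiced obstruent in word-final position, so it devoices to [p]. /zevodavahagedab/ → zevodavahagedap.

zevodavahagedap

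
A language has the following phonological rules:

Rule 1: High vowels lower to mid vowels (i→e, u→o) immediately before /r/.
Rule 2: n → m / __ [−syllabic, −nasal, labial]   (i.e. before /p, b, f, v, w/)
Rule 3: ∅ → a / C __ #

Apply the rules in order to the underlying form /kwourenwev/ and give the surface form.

kwooremweva

Rule 1 (pre-rhotic lowering): /u/ is a high vowel immediately before /r/, so it lowers to [o]. /kwourenwev/ → kwoorenwev.
Rule 2 (nasal place assimilation): /n/ precedes the labial consonant /w/, so it assimilates in place to [m]. /kwoorenwev/ → kwooremwev.
Rule 3 (final a-epenthesis): the form ends in the consonant /v/, so [a] is inserted word-finally. /kwooremwev/ → kwooremweva.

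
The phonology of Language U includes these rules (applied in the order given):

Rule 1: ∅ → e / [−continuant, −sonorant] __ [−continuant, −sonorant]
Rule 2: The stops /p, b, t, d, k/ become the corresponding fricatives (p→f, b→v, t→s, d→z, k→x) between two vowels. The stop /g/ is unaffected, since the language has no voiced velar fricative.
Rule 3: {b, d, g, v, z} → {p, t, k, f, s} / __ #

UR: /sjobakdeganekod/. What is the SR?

Rule 1 (stop-cluster e-epenthesis): /k/ and /d/ form a stop–stop cluster, so [e] is inserted between them. /sjobakdeganekod/ → sjobakedeganekod.
Rule 2 (intervocalic spirantization): /b/ is a stop between vowels /o/ and /a/, so it spirantizes to the fricative [v]. /k/ is a stop between vowels /a/ and /e/, so it spirantizes to the fricative [x]. /d/ is a stop between vowels /e/ and /e/, so it spirantizes to the fricative [z]. /k/ is a stop between vowels /e/ and /o/, so it spirantizes to the fricative [x]. /sjobakedeganekod/ → sjovaxezeganexod.
Rule 3 (final devoicing): /d/ is a voiced obstruent in word-final position, so it devoices to [t]. /sjovaxezeganexod/ → sjovaxezeganexot.

sjovaxezeganexot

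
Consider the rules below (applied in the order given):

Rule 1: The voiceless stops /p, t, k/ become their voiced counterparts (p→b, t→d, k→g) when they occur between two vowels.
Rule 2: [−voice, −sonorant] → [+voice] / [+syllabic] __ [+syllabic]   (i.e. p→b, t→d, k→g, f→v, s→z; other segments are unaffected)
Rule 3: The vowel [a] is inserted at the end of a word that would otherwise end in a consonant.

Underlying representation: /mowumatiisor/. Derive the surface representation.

Rule 1 (intervocalic voicing): /t/ is a voiceless stop between vowels /a/ and /i/, so it voices to [d]. /mowumatiisor/ → mowumadiisor.
Rule 2 (intervocalic voicing): /s/ is a voiceless obstruent between vowels /i/ and /o/, so it voices to [z]. /mowumadiisor/ → mowumadiizor.
Rule 3 (final a-epenthesis): the form ends in the consonant /r/, so [a] is inserted word-finally. /mowumadiizor/ → mowumadiizora.

mowumadiizora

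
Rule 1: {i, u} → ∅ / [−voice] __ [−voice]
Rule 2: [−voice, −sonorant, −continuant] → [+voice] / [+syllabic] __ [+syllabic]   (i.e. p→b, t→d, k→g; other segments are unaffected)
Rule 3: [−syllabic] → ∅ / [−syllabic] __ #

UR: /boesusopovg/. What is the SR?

boessobov

Rule 1 (high vowel syncope): /u/ is a high vowel flanked by voiceless consonants /s/ and /s/, so it deletes. /boesusopovg/ → boessopovg.
Rule 2 (intervocalic voicing): /p/ is a voiceless stop between vowels /o/ and /o/, so it voices to [b]. /boessopovg/ → boessobovg.
Rule 3 (final cluster simplification): /g/ is the second consonant of a word-final cluster /vg/, so it deletes. /boessobovg/ → boessobov.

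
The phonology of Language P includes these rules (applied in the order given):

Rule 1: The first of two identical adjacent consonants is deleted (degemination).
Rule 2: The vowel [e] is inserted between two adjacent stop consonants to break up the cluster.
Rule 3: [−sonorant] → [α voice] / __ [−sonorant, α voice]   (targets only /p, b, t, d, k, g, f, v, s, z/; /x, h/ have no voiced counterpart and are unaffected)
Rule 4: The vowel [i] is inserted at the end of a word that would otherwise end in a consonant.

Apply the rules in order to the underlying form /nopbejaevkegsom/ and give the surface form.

Rule 1 (degemination): no segment meets the environment; /nopbejaevkegsom/ is unchanged.
Rule 2 (stop-cluster e-epenthesis): /p/ and /b/ form a stop–stop cluster, so [e] is inserted between them. /nopbejaevkegsom/ → nopebejaevkegsom.
Rule 3 (regressive voicing assimilation): /v/ precedes the voiceless obstruent /k/, so it devoices to [f] by assimilation. /g/ precedes the voiceless obstruent /s/, so it devoices to [k] by assimilation. /nopebejaevkegsom/ → nopebejaefkeksom.
Rule 4 (final i-epenthesis): the form ends in the consonant /m/, so [i] is inserted word-finally. /nopebejaefkeksom/ → nopebejaefkeksomi.

nopebejaefkeksomi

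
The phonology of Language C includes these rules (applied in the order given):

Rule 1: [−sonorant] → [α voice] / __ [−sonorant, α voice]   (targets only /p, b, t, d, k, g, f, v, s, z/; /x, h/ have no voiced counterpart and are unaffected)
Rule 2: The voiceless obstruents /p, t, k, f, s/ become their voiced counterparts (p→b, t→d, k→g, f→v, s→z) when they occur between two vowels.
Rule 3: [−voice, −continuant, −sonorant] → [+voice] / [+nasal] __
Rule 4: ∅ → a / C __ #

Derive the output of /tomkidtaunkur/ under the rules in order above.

Rule 1 (regressive voicing assimilation): /d/ precedes the voiceless obstruent /t/, so it devoices to [t] by assimilation. /tomkidtaunkur/ → tomkittaunkur.
Rule 2 (intervocalic voicing): no segment meets the environment; /tomkittaunkur/ is unchanged.
Rule 3 (post-nasal voicing): /k/ is a voiceless stop immediately after the nasal /m/, so it voices to [g]. /k/ is a voiceless stop immediately after the nasal /n/, so it voices to [g]. /tomkittaunkur/ → tomgittaungur.
Rule 4 (final a-epenthesis): the form ends in the consonant /r/, so [a] is inserted word-finally. /tomgittaungur/ → tomgittaungura.

tomgittaungura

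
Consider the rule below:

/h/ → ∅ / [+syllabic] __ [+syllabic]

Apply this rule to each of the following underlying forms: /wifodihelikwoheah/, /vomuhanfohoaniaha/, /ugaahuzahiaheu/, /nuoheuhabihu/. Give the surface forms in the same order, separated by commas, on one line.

wifodielikwoeah, vomuanfooaniaa, ugaauzaiaeu, nuoeuabiu

/wifodihelikwoheah/: /h/ occurs between vowels /i/ and /e/, so it deletes. /h/ occurs between vowels /o/ and /e/, so it deletes. → [wifodielikwoeah].
/vomuhanfohoaniaha/: /h/ occurs between vowels /u/ and /a/, so it deletes. /h/ occurs between vowels /o/ and /o/, so it deletes. /h/ occurs between vowels /a/ and /a/, so it deletes. → [vomuanfooaniaa].
/ugaahuzahiaheu/: /h/ occurs between vowels /a/ and /u/, so it deletes. /h/ occurs between vowels /a/ and /i/, so it deletes. /h/ occurs between vowels /a/ and /e/, so it deletes. → [ugaauzaiaeu].
/nuoheuhabihu/: /h/ occurs between vowels /o/ and /e/, so it deletes. /h/ occurs between vowels /u/ and /a/, so it deletes. /h/ occurs between vowels /i/ and /u/, so it deletes. → [nuoeuabiu].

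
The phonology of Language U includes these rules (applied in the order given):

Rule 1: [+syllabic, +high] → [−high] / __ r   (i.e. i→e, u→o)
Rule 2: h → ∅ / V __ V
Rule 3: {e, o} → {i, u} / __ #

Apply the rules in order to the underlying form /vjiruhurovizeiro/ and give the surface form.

vjeruorovizeeru

Rule 1 (pre-rhotic lowering): /i/ is a high vowel immediately before /r/, so it lowers to [e]. /u/ is a high vowel immediately before /r/, so it lowers to [o]. /i/ is a high vowel immediately before /r/, so it lowers to [e]. /vjiruhurovizeiro/ → vjeruhorovizeero.
Rule 2 (intervocalic h-deletion): /h/ occurs between vowels /u/ and /o/, so it deletes. /vjeruhorovizeero/ → vjeruorovizeero.
Rule 3 (final vowel raising): /o/ is a mid vowel in word-final position, so it raises to [u]. /vjeruorovizeero/ → vjeruorovizeeru.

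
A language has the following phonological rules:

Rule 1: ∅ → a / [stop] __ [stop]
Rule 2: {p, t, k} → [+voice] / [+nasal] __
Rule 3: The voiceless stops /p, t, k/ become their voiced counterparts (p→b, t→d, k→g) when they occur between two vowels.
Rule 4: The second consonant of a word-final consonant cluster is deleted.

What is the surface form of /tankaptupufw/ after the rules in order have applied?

tangabadubuf

Rule 1 (stop-cluster a-epenthesis): /p/ and /t/ form a stop–stop cluster, so [a] is inserted between them. /tankaptupufw/ → tankapatupufw.
Rule 2 (post-nasal voicing): /k/ is a voiceless stop immediately after the nasal /n/, so it voices to [g]. /tankapatupufw/ → tangapatupufw.
Rule 3 (intervocalic voicing): /p/ is a voiceless stop between vowels /a/ and /a/, so it voices to [b]. /t/ is a voiceless stop between vowels /a/ and /u/, so it voices to [d]. /p/ is a voiceless stop between vowels /u/ and /u/, so it voices to [b]. /tangapatupufw/ → tangabadubufw.
Rule 4 (final cluster simplification): /w/ is the second consonant of a word-final cluster /fw/, so it deletes. /tangabadubufw/ → tangabadubuf.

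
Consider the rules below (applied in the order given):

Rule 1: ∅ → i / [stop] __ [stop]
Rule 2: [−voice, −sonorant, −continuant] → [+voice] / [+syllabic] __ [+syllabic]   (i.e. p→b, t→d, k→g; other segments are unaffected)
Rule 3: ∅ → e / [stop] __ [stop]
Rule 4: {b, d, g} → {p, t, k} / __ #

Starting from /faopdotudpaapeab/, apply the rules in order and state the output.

Rule 1 (stop-cluster i-epenthesis): /p/ and /d/ form a stop–stop cluster, so [i] is inserted between them. /d/ and /p/ form a stop–stop cluster, so [i] is inserted between them. /faopdotudpaapeab/ → faopidotudipaapeab.
Rule 2 (intervocalic voicing): /p/ is a voiceless stop between vowels /o/ and /i/, so it voices to [b]. /t/ is a voiceless stop between vowels /o/ and /u/, so it voices to [d]. /p/ is a voiceless stop between vowels /i/ and /a/, so it voices to [b]. /p/ is a voiceless stop between vowels /a/ and /e/, so it voices to [b]. /faopidotudipaapeab/ → faobidodudibaabeab.
Rule 3 (stop-cluster e-epenthesis): no segment meets the environment; /faobidodudibaabeab/ is unchanged.
Rule 4 (final devoicing): /b/ is a voiced stop in word-final position, so it devoices to [p]. /faobidodudibaabeab/ → faobidodudibaabeap.

faobidodudibaabeap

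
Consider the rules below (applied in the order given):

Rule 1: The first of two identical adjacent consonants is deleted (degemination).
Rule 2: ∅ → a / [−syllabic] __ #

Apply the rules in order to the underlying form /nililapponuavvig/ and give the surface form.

Rule 1 (degemination): /pp/ is a geminate; the first /p/ deletes. /vv/ is a geminate; the first /v/ deletes. /nililapponuavvig/ → nililaponuavig.
Rule 2 (final a-epenthesis): the form ends in the consonant /g/, so [a] is inserted word-finally. /nililaponuavig/ → nililaponuaviga.

nililaponuaviga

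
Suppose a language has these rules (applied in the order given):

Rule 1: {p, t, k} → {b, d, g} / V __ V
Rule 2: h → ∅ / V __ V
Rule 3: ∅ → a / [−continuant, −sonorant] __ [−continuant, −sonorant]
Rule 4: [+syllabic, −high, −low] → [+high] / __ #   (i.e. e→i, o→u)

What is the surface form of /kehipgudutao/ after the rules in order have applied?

keipagududau

Rule 1 (intervocalic voicing): /t/ is a voiceless stop between vowels /u/ and /a/, so it voices to [d]. /kehipgudutao/ → kehipgududao.
Rule 2 (intervocalic h-deletion): /h/ occurs between vowels /e/ and /i/, so it deletes. /kehipgududao/ → keipgududao.
Rule 3 (stop-cluster a-epenthesis): /p/ and /g/ form a stop–stop cluster, so [a] is inserted between them. /keipgududao/ → keipagududao.
Rule 4 (final vowel raising): /o/ is a mid vowel in word-final position, so it raises to [u]. /keipagududao/ → keipagududau.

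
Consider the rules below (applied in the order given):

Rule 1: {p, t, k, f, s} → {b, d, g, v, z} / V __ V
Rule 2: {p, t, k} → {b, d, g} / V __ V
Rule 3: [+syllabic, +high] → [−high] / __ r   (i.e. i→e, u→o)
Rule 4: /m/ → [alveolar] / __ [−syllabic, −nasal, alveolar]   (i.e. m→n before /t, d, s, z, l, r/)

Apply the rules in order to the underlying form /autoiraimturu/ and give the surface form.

audoeraintoru

Rule 1 (intervocalic voicing): /t/ is a voiceless obstruent between vowels /u/ and /o/, so it voices to [d]. /autoiraimturu/ → audoiraimturu.
Rule 2 (intervocalic voicing): no segment meets the environment; /audoiraimturu/ is unchanged.
Rule 3 (pre-rhotic lowering): /i/ is a high vowel immediately before /r/, so it lowers to [e]. /u/ is a high vowel immediately before /r/, so it lowers to [o]. /audoiraimturu/ → audoeraimtoru.
Rule 4 (nasal place assimilation): /m/ precedes the alveolar consonant /t/, so it assimilates in place to [n]. /audoeraimtoru/ → audoeraintoru.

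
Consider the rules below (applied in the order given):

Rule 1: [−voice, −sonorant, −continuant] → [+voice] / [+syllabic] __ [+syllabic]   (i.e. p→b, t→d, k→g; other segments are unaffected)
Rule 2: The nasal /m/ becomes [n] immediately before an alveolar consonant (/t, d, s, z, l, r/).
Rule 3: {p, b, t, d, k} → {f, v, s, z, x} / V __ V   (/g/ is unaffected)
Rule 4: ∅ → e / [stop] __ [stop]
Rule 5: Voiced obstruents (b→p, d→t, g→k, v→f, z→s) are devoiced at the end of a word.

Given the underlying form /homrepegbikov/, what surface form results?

honrevegebigof

Rule 1 (intervocalic voicing): /p/ is a voiceless stop between vowels /e/ and /e/, so it voices to [b]. /k/ is a voiceless stop between vowels /i/ and /o/, so it voices to [g]. /homrepegbikov/ → homrebegbigov.
Rule 2 (nasal place assimilation): /m/ precedes the alveolar consonant /r/, so it assimilates in place to [n]. /homrebegbigov/ → honrebegbigov.
Rule 3 (intervocalic spirantization): /b/ is a stop between vowels /e/ and /e/, so it spirantizes to the fricative [v]. /honrebegbigov/ → honrevegbigov.
Rule 4 (stop-cluster e-epenthesis): /g/ and /b/ form a stop–stop cluster, so [e] is inserted between them. /honrevegbigov/ → honrevegebigov.
Rule 5 (final devoicing): /v/ is a voiced obstruent in word-final position, so it devoices to [f]. /honrevegebigov/ → honrevegebigof.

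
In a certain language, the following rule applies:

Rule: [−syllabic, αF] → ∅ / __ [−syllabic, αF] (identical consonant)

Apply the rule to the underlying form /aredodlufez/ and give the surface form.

No segment of /aredodlufez/ meets the structural description of the rule, so the form surfaces unchanged.

aredodlufez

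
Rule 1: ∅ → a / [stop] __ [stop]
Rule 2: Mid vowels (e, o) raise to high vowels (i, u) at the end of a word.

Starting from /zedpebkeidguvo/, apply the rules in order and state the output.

zedapebakeidaguvu

Rule 1 (stop-cluster a-epenthesis): /d/ and /p/ form a stop–stop cluster, so [a] is inserted between them. /b/ and /k/ form a stop–stop cluster, so [a] is inserted between them. /d/ and /g/ form a stop–stop cluster, so [a] is inserted between them. /zedpebkeidguvo/ → zedapebakeidaguvo.
Rule 2 (final vowel raising): /o/ is a mid vowel in word-final position, so it raises to [u]. /zedapebakeidaguvo/ → zedapebakeidaguvu.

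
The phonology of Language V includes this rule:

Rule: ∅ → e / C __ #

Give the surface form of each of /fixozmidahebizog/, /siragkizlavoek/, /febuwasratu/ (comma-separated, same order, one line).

fixozmidahebizoge, siragkizlavoeke, febuwasratu

/fixozmidahebizog/: the form ends in the consonant /g/, so [e] is inserted word-finally. → [fixozmidahebizoge].
/siragkizlavoek/: the form ends in the consonant /k/, so [e] is inserted word-finally. → [siragkizlavoeke].
/febuwasratu/: the rule's environment is not met; surfaces unchanged as [febuwasratu].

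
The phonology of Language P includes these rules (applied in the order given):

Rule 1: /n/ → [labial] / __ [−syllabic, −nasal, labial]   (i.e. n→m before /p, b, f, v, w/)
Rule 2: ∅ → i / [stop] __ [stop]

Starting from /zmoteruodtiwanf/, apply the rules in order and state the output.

Rule 1 (nasal place assimilation): /n/ precedes the labial consonant /f/, so it assimilates in place to [m]. /zmoteruodtiwanf/ → zmoteruodtiwamf.
Rule 2 (stop-cluster i-epenthesis): /d/ and /t/ form a stop–stop cluster, so [i] is inserted between them. /zmoteruodtiwamf/ → zmoteruoditiwamf.

zmoteruoditiwamf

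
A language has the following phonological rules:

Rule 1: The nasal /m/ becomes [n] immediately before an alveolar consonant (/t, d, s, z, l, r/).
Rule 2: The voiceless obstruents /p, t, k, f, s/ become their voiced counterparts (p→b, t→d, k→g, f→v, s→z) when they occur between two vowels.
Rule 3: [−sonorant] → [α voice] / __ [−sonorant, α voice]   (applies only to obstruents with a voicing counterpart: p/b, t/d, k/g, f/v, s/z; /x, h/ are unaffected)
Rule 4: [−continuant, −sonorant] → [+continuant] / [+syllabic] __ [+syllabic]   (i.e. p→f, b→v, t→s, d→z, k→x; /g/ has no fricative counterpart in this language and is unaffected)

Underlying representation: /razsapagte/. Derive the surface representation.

Rule 1 (nasal place assimilation): no segment meets the environment; /razsapagte/ is unchanged.
Rule 2 (intervocalic voicing): /p/ is a voiceless obstruent between vowels /a/ and /a/, so it voices to [b]. /razsapagte/ → razsabagte.
Rule 3 (regressive voicing assimilation): /z/ precedes the voiceless obstruent /s/, so it devoices to [s] by assimilation. /g/ precedes the voiceless obstruent /t/, so it devoices to [k] by assimilation. /razsabagte/ → rassabakte.
Rule 4 (intervocalic spirantization): /b/ is a stop between vowels /a/ and /a/, so it spirantizes to the fricative [v]. /rassabakte/ → rassavakte.

rassavakte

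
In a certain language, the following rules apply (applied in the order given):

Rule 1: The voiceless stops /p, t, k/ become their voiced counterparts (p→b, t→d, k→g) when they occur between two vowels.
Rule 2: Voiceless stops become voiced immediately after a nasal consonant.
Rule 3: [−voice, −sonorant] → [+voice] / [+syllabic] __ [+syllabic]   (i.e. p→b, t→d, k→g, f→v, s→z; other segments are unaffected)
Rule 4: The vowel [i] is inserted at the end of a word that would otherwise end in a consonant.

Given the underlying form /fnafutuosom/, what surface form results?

fnavuduozomi

Rule 1 (intervocalic voicing): /t/ is a voiceless stop between vowels /u/ and /u/, so it voices to [d]. /fnafutuosom/ → fnafuduosom.
Rule 2 (post-nasal voicing): no segment meets the environment; /fnafuduosom/ is unchanged.
Rule 3 (intervocalic voicing): /f/ is a voiceless obstruent between vowels /a/ and /u/, so it voices to [v]. /s/ is a voiceless obstruent between vowels /o/ and /o/, so it voices to [z]. /fnafuduosom/ → fnavuduozom.
Rule 4 (final i-epenthesis): the form ends in the consonant /m/, so [i] is inserted word-finally. /fnavuduozom/ → fnavuduozomi.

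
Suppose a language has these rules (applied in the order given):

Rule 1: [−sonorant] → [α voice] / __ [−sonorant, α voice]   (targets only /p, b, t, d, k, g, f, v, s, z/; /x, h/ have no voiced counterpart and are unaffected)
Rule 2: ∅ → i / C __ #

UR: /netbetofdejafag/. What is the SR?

Rule 1 (regressive voicing assimilation): /t/ precedes the voiced obstruent /b/, so it voices to [d] by assimilation. /f/ precedes the voiced obstruent /d/, so it voices to [v] by assimilation. /netbetofdejafag/ → nedbetovdejafag.
Rule 2 (final i-epenthesis): the form ends in the consonant /g/, so [i] is inserted word-finally. /nedbetovdejafag/ → nedbetovdejafagi.

nedbetovdejafagi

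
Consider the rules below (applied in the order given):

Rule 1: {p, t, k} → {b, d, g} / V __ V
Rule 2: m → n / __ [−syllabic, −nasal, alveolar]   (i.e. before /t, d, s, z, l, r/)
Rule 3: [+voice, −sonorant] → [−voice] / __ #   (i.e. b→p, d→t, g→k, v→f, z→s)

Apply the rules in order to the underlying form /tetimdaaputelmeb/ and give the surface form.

Rule 1 (intervocalic voicing): /t/ is a voiceless stop between vowels /e/ and /i/, so it voices to [d]. /p/ is a voiceless stop between vowels /a/ and /u/, so it voices to [b]. /t/ is a voiceless stop between vowels /u/ and /e/, so it voices to [d]. /tetimdaaputelmeb/ → tedimdaabudelmeb.
Rule 2 (nasal place assimilation): /m/ precedes the alveolar consonant /d/, so it assimilates in place to [n]. /tedimdaabudelmeb/ → tedindaabudelmeb.
Rule 3 (final devoicing): /b/ is a voiced obstruent in word-final position, so it devoices to [p]. /tedindaabudelmeb/ → tedindaabudelmep.

tedindaabudelmep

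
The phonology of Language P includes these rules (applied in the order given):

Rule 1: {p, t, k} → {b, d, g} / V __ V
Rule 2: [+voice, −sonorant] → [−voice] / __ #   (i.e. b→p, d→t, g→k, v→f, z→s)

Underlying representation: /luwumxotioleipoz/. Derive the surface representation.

luwumxodioleibos

Rule 1 (intervocalic voicing): /t/ is a voiceless stop between vowels /o/ and /i/, so it voices to [d]. /p/ is a voiceless stop between vowels /i/ and /o/, so it voices to [b]. /luwumxotioleipoz/ → luwumxodioleiboz.
Rule 2 (final devoicing): /z/ is a voiced obstruent in word-final position, so it devoices to [s]. /luwumxodioleiboz/ → luwumxodioleibos.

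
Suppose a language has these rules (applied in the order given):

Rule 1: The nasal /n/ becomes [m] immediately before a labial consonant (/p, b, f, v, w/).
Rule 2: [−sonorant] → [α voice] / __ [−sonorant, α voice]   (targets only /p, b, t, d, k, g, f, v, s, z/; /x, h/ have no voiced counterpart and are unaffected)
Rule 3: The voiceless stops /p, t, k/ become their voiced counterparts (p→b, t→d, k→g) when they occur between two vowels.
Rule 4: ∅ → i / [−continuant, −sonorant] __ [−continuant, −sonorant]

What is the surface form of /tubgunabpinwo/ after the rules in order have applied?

Rule 1 (nasal place assimilation): /n/ precedes the labial consonant /w/, so it assimilates in place to [m]. /tubgunabpinwo/ → tubgunabpimwo.
Rule 2 (regressive voicing assimilation): /b/ precedes the voiceless obstruent /p/, so it devoices to [p] by assimilation. /tubgunabpimwo/ → tubgunappimwo.
Rule 3 (intervocalic voicing): no segment meets the environment; /tubgunappimwo/ is unchanged.
Rule 4 (stop-cluster i-epenthesis): /b/ and /g/ form a stop–stop cluster, so [i] is inserted between them. /p/ and /p/ form a stop–stop cluster, so [i] is inserted between them. /tubgunappimwo/ → tubigunapipimwo.

tubigunapipimwo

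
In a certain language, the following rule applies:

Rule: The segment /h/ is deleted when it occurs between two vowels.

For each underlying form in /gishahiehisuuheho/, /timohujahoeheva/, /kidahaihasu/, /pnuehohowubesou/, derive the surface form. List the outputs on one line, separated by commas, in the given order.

/gishahiehisuuheho/: /h/ occurs between vowels /a/ and /i/, so it deletes. /h/ occurs between vowels /e/ and /i/, so it deletes. /h/ occurs between vowels /u/ and /e/, so it deletes. /h/ occurs between vowels /e/ and /o/, so it deletes. → [gishaieisuueo].
/timohujahoeheva/: /h/ occurs between vowels /o/ and /u/, so it deletes. /h/ occurs between vowels /a/ and /o/, so it deletes. /h/ occurs between vowels /e/ and /e/, so it deletes. → [timoujaoeeva].
/kidahaihasu/: /h/ occurs between vowels /a/ and /a/, so it deletes. /h/ occurs between vowels /i/ and /a/, so it deletes. → [kidaaiasu].
/pnuehohowubesou/: /h/ occurs between vowels /e/ and /o/, so it deletes. /h/ occurs between vowels /o/ and /o/, so it deletes. → [pnueoowubesou].

gishaieisuueo, timoujaoeeva, kidaaiasu, pnueoowubesou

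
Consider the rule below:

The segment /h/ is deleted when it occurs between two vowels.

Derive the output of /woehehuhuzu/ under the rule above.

/h/ occurs between vowels /e/ and /e/, so it deletes.
/h/ occurs between vowels /e/ and /u/, so it deletes.
/h/ occurs between vowels /u/ and /u/, so it deletes.
Surface form: [woeeuuzu].

woeeuuzu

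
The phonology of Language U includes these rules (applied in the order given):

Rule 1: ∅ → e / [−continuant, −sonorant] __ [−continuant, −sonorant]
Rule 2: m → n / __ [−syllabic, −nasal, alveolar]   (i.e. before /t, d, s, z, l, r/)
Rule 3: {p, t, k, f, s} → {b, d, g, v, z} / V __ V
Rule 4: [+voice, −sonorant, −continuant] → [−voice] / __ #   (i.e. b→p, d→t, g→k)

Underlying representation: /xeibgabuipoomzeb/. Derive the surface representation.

xeibegabuiboonzep

Rule 1 (stop-cluster e-epenthesis): /b/ and /g/ form a stop–stop cluster, so [e] is inserted between them. /xeibgabuipoomzeb/ → xeibegabuipoomzeb.
Rule 2 (nasal place assimilation): /m/ precedes the alveolar consonant /z/, so it assimilates in place to [n]. /xeibegabuipoomzeb/ → xeibegabuipoonzeb.
Rule 3 (intervocalic voicing): /p/ is a voiceless obstruent between vowels /i/ and /o/, so it voices to [b]. /xeibegabuipoonzeb/ → xeibegabuiboonzeb.
Rule 4 (final devoicing): /b/ is a voiced stop in word-final position, so it devoices to [p]. /xeibegabuiboonzeb/ → xeibegabuiboonzep.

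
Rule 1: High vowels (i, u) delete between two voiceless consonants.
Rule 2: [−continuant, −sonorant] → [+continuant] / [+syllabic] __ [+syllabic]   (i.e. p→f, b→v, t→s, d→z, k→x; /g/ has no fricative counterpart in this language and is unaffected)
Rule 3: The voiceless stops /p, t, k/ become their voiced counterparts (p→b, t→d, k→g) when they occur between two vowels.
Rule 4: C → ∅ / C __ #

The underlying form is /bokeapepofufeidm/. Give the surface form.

boxeafefoffeid

Rule 1 (high vowel syncope): /u/ is a high vowel flanked by voiceless consonants /f/ and /f/, so it deletes. /bokeapepofufeidm/ → bokeapepoffeidm.
Rule 2 (intervocalic spirantization): /k/ is a stop between vowels /o/ and /e/, so it spirantizes to the fricative [x]. /p/ is a stop between vowels /a/ and /e/, so it spirantizes to the fricative [f]. /p/ is a stop between vowels /e/ and /o/, so it spirantizes to the fricative [f]. /bokeapepoffeidm/ → boxeafefoffeidm.
Rule 3 (intervocalic voicing): no segment meets the environment; /boxeafefoffeidm/ is unchanged.
Rule 4 (final cluster simplification): /m/ is the second consonant of a word-final cluster /dm/, so it deletes. /boxeafefoffeidm/ → boxeafefoffeid.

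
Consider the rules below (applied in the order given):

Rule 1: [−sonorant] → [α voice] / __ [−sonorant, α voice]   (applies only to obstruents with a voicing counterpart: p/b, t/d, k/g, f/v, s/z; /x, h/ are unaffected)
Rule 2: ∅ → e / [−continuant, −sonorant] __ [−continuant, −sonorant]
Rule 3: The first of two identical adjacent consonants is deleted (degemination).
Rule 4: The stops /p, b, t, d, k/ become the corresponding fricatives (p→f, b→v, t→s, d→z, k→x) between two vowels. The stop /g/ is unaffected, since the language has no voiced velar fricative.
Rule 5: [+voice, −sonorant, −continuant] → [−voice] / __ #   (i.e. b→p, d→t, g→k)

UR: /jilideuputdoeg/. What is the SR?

Rule 1 (regressive voicing assimilation): /t/ precedes the voiced obstruent /d/, so it voices to [d] by assimilation. /jilideuputdoeg/ → jilideupuddoeg.
Rule 2 (stop-cluster e-epenthesis): /d/ and /d/ form a stop–stop cluster, so [e] is inserted between them. /jilideupuddoeg/ → jilideupudedoeg.
Rule 3 (degemination): no segment meets the environment; /jilideupudedoeg/ is unchanged.
Rule 4 (intervocalic spirantization): /d/ is a stop between vowels /i/ and /e/, so it spirantizes to the fricative [z]. /p/ is a stop between vowels /u/ and /u/, so it spirantizes to the fricative [f]. /d/ is a stop between vowels /u/ and /e/, so it spirantizes to the fricative [z]. /d/ is a stop between vowels /e/ and /o/, so it spirantizes to the fricative [z]. /jilideupudedoeg/ → jilizeufuzezoeg.
Rule 5 (final devoicing): /g/ is a voiced stop in word-final position, so it devoices to [k]. /jilizeufuzezoeg/ → jilizeufuzezoek.

jilizeufuzezoek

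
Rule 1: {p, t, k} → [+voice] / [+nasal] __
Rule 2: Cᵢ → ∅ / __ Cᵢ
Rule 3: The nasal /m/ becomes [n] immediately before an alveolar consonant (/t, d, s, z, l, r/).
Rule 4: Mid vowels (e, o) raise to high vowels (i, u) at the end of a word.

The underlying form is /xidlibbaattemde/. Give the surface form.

xidlibaatendi

Rule 1 (post-nasal voicing): no segment meets the environment; /xidlibbaattemde/ is unchanged.
Rule 2 (degemination): /bb/ is a geminate; the first /b/ deletes. /tt/ is a geminate; the first /t/ deletes. /xidlibbaattemde/ → xidlibaatemde.
Rule 3 (nasal place assimilation): /m/ precedes the alveolar consonant /d/, so it assimilates in place to [n]. /xidlibaatemde/ → xidlibaatende.
Rule 4 (final vowel raising): /e/ is a mid vowel in word-final position, so it raises to [i]. /xidlibaatende/ → xidlibaatendi.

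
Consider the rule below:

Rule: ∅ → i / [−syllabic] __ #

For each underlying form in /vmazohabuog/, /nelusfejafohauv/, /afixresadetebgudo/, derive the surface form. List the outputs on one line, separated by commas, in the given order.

vmazohabuogi, nelusfejafohauvi, afixresadetebgudo

/vmazohabuog/: the form ends in the consonant /g/, so [i] is inserted word-finally. → [vmazohabuogi].
/nelusfejafohauv/: the form ends in the consonant /v/, so [i] is inserted word-finally. → [nelusfejafohauvi].
/afixresadetebgudo/: the rule's environment is not met; surfaces unchanged as [afixresadetebgudo].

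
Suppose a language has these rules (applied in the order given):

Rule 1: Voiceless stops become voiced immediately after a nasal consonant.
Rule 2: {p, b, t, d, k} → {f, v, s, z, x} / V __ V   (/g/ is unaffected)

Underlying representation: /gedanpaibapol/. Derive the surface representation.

Rule 1 (post-nasal voicing): /p/ is a voiceless stop immediately after the nasal /n/, so it voices to [b]. /gedanpaibapol/ → gedanbaibapol.
Rule 2 (intervocalic spirantization): /d/ is a stop between vowels /e/ and /a/, so it spirantizes to the fricative [z]. /b/ is a stop between vowels /i/ and /a/, so it spirantizes to the fricative [v]. /p/ is a stop between vowels /a/ and /o/, so it spirantizes to the fricative [f]. /gedanbaibapol/ → gezanbaivafol.

gezanbaivafol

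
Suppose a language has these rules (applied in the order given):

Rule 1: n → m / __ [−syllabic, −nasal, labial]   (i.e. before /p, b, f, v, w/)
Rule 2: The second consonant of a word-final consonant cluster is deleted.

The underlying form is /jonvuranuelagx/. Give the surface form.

Rule 1 (nasal place assimilation): /n/ precedes the labial consonant /v/, so it assimilates in place to [m]. /jonvuranuelagx/ → jomvuranuelagx.
Rule 2 (final cluster simplification): /x/ is the second consonant of a word-final cluster /gx/, so it deletes. /jomvuranuelagx/ → jomvuranuelag.

jomvuranuelag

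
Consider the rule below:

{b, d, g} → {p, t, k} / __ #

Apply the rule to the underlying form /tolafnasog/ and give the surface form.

tolafnasok

/g/ is a voiced stop in word-final position, so it devoices to [k].
Surface form: [tolafnasok].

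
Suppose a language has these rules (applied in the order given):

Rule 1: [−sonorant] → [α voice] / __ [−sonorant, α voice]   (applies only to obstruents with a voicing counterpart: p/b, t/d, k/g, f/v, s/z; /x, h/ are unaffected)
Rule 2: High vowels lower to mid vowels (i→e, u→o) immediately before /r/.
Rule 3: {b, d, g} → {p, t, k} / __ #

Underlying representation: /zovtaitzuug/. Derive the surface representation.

Rule 1 (regressive voicing assimilation): /v/ precedes the voiceless obstruent /t/, so it devoices to [f] by assimilation. /t/ precedes the voiced obstruent /z/, so it voices to [d] by assimilation. /zovtaitzuug/ → zoftaidzuug.
Rule 2 (pre-rhotic lowering): no segment meets the environment; /zoftaidzuug/ is unchanged.
Rule 3 (final devoicing): /g/ is a voiced stop in word-final position, so it devoices to [k]. /zoftaidzuug/ → zoftaidzuuk.

zoftaidzuuk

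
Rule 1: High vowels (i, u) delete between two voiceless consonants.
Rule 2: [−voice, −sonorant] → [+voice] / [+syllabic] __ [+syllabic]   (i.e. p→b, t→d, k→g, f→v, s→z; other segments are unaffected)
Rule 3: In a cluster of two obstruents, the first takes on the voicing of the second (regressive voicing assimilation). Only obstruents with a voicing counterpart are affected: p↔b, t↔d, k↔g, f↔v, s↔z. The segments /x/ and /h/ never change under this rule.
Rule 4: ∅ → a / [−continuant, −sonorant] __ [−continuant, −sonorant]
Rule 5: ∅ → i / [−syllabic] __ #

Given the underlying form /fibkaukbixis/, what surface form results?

fipakaugabixsi

Rule 1 (high vowel syncope): /i/ is a high vowel flanked by voiceless consonants /x/ and /s/, so it deletes. /fibkaukbixis/ → fibkaukbixs.
Rule 2 (intervocalic voicing): no segment meets the environment; /fibkaukbixs/ is unchanged.
Rule 3 (regressive voicing assimilation): /b/ precedes the voiceless obstruent /k/, so it devoices to [p] by assimilation. /k/ precedes the voiced obstruent /b/, so it voices to [g] by assimilation. /fibkaukbixs/ → fipkaugbixs.
Rule 4 (stop-cluster a-epenthesis): /p/ and /k/ form a stop–stop cluster, so [a] is inserted between them. /g/ and /b/ form a stop–stop cluster, so [a] is inserted between them. /fipkaugbixs/ → fipakaugabixs.
Rule 5 (final i-epenthesis): the form ends in the consonant /s/, so [i] is inserted word-finally. /fipakaugabixs/ → fipakaugabixsi.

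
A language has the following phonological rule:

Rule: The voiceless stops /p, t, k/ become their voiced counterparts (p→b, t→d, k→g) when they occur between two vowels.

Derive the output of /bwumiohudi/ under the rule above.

bwumiohudi

No segment of /bwumiohudi/ meets the structural description of the rule, so the form surfaces unchanged.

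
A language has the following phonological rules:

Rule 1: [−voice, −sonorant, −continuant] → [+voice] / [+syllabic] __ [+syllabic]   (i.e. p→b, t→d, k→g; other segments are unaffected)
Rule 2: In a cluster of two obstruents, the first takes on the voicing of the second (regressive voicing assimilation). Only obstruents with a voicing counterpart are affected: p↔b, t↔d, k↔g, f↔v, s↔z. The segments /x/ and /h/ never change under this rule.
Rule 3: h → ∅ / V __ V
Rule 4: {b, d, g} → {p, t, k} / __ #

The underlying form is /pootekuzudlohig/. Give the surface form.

Rule 1 (intervocalic voicing): /t/ is a voiceless stop between vowels /o/ and /e/, so it voices to [d]. /k/ is a voiceless stop between vowels /e/ and /u/, so it voices to [g]. /pootekuzudlohig/ → poodeguzudlohig.
Rule 2 (regressive voicing assimilation): no segment meets the environment; /poodeguzudlohig/ is unchanged.
Rule 3 (intervocalic h-deletion): /h/ occurs between vowels /o/ and /i/, so it deletes. /poodeguzudlohig/ → poodeguzudloig.
Rule 4 (final devoicing): /g/ is a voiced stop in word-final position, so it devoices to [k]. /poodeguzudloig/ → poodeguzudloik.

poodeguzudloik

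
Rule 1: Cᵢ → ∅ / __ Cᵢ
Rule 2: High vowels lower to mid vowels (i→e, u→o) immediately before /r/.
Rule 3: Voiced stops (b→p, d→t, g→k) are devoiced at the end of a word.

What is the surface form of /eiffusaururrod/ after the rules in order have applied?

eifusaororot

Rule 1 (degemination): /ff/ is a geminate; the first /f/ deletes. /rr/ is a geminate; the first /r/ deletes. /eiffusaururrod/ → eifusaururod.
Rule 2 (pre-rhotic lowering): /u/ is a high vowel immediately before /r/, so it lowers to [o]. /u/ is a high vowel immediately before /r/, so it lowers to [o]. /eifusaururod/ → eifusaororod.
Rule 3 (final devoicing): /d/ is a voiced stop in word-final position, so it devoices to [t]. /eifusaororod/ → eifusaororot.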